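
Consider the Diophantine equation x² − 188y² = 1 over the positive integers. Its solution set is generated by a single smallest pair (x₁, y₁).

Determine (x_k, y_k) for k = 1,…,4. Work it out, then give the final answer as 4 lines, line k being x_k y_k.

4607 336
42448897 3095904
391124132351 28525659120
3603817713033217 262835420035776

d=188: √d = [13; 1,2,2,6,2,2,1,26] (ℓ=8, even), read p_7/q_7
a_0=13:  p_0=13·1+0=13,  q_0=13·0+1=1
…
a_5=2:  p_5=2·617+96=1330,  q_5=2·45+7=97
a_6=2:  p_6=2·1330+617=3277,  q_6=2·97+45=239
a_7=1:  p_7=1·3277+1330=4607,  q_7=1·239+97=336
(x₁, y₁) = (4607, 336);  4607² − 188·336² = 1 ✓
(4607+336√188)^2 = 42448897 + 3095904√188
(4607+336√188)^3 = 391124132351 + 28525659120√188
(4607+336√188)^4 = 3603817713033217 + 262835420035776√188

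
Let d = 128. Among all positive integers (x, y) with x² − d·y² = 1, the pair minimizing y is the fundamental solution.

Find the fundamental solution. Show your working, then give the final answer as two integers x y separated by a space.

577 51

[11; 3,5,3,22] for √128; ℓ=4 ⇒ convergent index 3
a_0=11:  p_0=11·1+0=11,  q_0=11·0+1=1
…
a_2=5:  p_2=5·34+11=181,  q_2=5·3+1=16
a_3=3:  p_3=3·181+34=577,  q_3=3·16+3=51
(x₁, y₁) = (577, 51);  577² − 128·51² = 1 ✓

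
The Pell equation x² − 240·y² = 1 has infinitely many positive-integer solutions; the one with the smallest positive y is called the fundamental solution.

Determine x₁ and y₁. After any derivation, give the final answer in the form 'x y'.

√240 = [15; 2,30, …], period ℓ=2 (even) → k=1
k=0  a_k=15  p_k/q_k = 15/1
k=1  a_k=2  p_k/q_k = 31/2
(x₁, y₁) = (31, 2);  31² − 240·2² = 1 ✓

31 2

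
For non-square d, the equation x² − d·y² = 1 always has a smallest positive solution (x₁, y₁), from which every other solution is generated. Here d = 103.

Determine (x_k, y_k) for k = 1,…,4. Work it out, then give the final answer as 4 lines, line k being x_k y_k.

d=103: √d = [10; 6,1,2,1,1,9,1,1,2,1,6,20] (ℓ=12, even), read p_11/q_11
i=0: a=10 ⇒ p=10, q=1
i=1: a=6 ⇒ p=61, q=6
i=2: a=1 ⇒ p=71, q=7
…
i=5: a=1 ⇒ p=477, q=47
…
i=8: a=1 ⇒ p=9611, q=947
…
i=10: a=1 ⇒ p=33877, q=3338
i=11: a=6 ⇒ p=227528, q=22419
(x₁, y₁) = (227528, 22419);  227528² − 103·22419² = 1 ✓
k=2:  x_2 = 227528·227528+103·22419·22419 = 103537981567,  y_2 = 227528·22419+22419·227528 = 10201900464
k=3:  x_3 = 227528·103537981567+103·22419·10201900464 = 47115579739725224,  y_3 = 227528·10201900464+22419·103537981567 = 4642436017523565
k=4:  x_4 = 227528·47115579739725224+103·22419·4642436017523565 = 21440227253936863550977,  y_4 = 227528·4642436017523565+22419·47115579739725224 = 2112568364380001494176

227528 22419
103537981567 10201900464
47115579739725224 4642436017523565
21440227253936863550977 2112568364380001494176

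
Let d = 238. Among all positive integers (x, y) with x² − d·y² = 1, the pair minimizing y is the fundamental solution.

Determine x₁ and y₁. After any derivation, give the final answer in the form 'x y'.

√238 = [15; 2,2,1,14,1,2,2,30, …], period ℓ=8 (even) → k=7
k=0  a_k=15  p_k/q_k = 15/1
k=1  a_k=2  p_k/q_k = 31/2
…
k=3  a_k=1  p_k/q_k = 108/7
…
k=6  a_k=2  p_k/q_k = 4983/323
k=7  a_k=2  p_k/q_k = 11663/756
fundamental: x₁=11663, y₁=756  (since 136025569 − 238·571536 = 1)

11663 756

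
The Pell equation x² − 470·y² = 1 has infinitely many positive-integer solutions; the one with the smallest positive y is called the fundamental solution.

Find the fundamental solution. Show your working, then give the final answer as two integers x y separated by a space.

1691 78

√470 → a₀=21, period (1,2,8,2,1,42); ℓ=6 even so k=5
a_0=21:  p_0=21·1+0=21,  q_0=21·0+1=1
a_1=1:  p_1=1·21+1=22,  q_1=1·1+0=1
a_2=2:  p_2=2·22+21=65,  q_2=2·1+1=3
…
a_4=2:  p_4=2·542+65=1149,  q_4=2·25+3=53
a_5=1:  p_5=1·1149+542=1691,  q_5=1·53+25=78
→ (1691, 78).  Check: 1691²=2859481, 470·78²=2859480, difference 1.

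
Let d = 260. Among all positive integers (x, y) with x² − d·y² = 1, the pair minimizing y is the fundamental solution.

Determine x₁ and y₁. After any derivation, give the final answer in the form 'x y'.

[16; 8,32] for √260; ℓ=2 ⇒ convergent index 1
a_0=16:  p_0=16·1+0=16,  q_0=16·0+1=1
a_1=8:  p_1=8·16+1=129,  q_1=8·1+0=8
fundamental: x₁=129, y₁=8  (since 16641 − 260·64 = 1)

129 8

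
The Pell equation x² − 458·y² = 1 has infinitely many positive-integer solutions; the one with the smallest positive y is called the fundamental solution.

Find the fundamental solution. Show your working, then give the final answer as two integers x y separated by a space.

d=458: √d = [21; 2,2,42] (ℓ=3, odd), read p_5/q_5
step 0: (21, 1)  from 21·(1,0) + (0,1)
…
step 4: (9181, 429)  from 2·(4537,212) + (107,5)
step 5: (22899, 1070)  from 2·(9181,429) + (4537,212)
→ (22899, 1070).  Check: 22899²=524364201, 458·1070²=524364200, difference 1.

22899 1070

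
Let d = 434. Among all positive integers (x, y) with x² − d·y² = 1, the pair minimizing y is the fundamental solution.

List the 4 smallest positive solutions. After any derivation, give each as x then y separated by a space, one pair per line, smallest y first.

d=434: √d = [20; 1,4,1,40] (ℓ=4, even), read p_3/q_3
step 0: (20, 1)  from 20·(1,0) + (0,1)
…
step 2: (104, 5)  from 4·(21,1) + (20,1)
step 3: (125, 6)  from 1·(104,5) + (21,1)
→ (125, 6).  Check: 125²=15625, 434·6²=15624, difference 1.
(x_2, y_2) = (125·125 + 434·6·6, 125·6 + 6·125) = (31249, 1500)
(x_3, y_3) = (125·31249 + 434·6·1500, 125·1500 + 6·31249) = (7812125, 374994)
(x_4, y_4) = (125·7812125 + 434·6·374994, 125·374994 + 6·7812125) = (1953000001, 93747000)

125 6
31249 1500
7812125 374994
1953000001 93747000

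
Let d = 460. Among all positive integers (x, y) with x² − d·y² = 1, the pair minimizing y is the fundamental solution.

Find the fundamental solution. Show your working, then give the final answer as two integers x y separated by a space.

d=460: √d = [21; 2,4,3,1,2,10,2,1,3,4,2,42] (ℓ=12, even), read p_11/q_11
i=0: a=21 ⇒ p=21, q=1
i=1: a=2 ⇒ p=43, q=2
i=2: a=4 ⇒ p=193, q=9
i=3: a=3 ⇒ p=622, q=29
…
i=5: a=2 ⇒ p=2252, q=105
i=6: a=10 ⇒ p=23335, q=1088
i=7: a=2 ⇒ p=48922, q=2281
i=8: a=1 ⇒ p=72257, q=3369
…
i=10: a=4 ⇒ p=1135029, q=52921
i=11: a=2 ⇒ p=2535751, q=118230
fundamental: x₁=2535751, y₁=118230  (since 6430033134001 − 460·13978332900 = 1)

2535751 118230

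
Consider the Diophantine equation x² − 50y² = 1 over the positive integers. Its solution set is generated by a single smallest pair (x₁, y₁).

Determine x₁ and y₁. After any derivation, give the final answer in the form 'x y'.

[7; 14] for √50; ℓ=1 ⇒ convergent index 1
step 0: (7, 1)  from 7·(1,0) + (0,1)
step 1: (99, 14)  from 14·(7,1) + (1,0)
→ (99, 14).  Check: 99²=9801, 50·14²=9800, difference 1.

99 14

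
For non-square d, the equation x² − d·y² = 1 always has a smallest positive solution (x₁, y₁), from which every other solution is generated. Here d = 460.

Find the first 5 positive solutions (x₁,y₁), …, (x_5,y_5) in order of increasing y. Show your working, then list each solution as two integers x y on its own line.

2535751 118230
12860066268001 599603681460
65219851798297071751 3040891269731634690
330762608834754335913072001 15421886156225925189922920
1677463232230609064240018182143751 78212126485069051161274736991150

d=460: √d = [21; 2,4,3,1,2,10,2,1,3,4,2,42] (ℓ=12, even), read p_11/q_11
i=0: a=21 ⇒ p=21, q=1
…
i=3: a=3 ⇒ p=622, q=29
i=4: a=1 ⇒ p=815, q=38
…
i=10: a=4 ⇒ p=1135029, q=52921
i=11: a=2 ⇒ p=2535751, q=118230
→ (2535751, 118230).  Check: 2535751²=6430033134001, 460·118230²=6430033134000, difference 1.
n=2: (2535751,118230)∘(2535751,118230) = (2535751·2535751+460·118230·118230, 2535751·118230+118230·2535751) = (12860066268001,599603681460)
n=3: (12860066268001,599603681460)∘(2535751,118230) = (2535751·12860066268001+460·118230·599603681460, 2535751·599603681460+118230·12860066268001) = (65219851798297071751,3040891269731634690)
n=4: (65219851798297071751,3040891269731634690)∘(2535751,118230) = (2535751·65219851798297071751+460·118230·3040891269731634690, 2535751·3040891269731634690+118230·65219851798297071751) = (330762608834754335913072001,15421886156225925189922920)
n=5: (330762608834754335913072001,15421886156225925189922920)∘(2535751,118230) = (2535751·330762608834754335913072001+460·118230·15421886156225925189922920, 2535751·15421886156225925189922920+118230·330762608834754335913072001) = (1677463232230609064240018182143751,78212126485069051161274736991150)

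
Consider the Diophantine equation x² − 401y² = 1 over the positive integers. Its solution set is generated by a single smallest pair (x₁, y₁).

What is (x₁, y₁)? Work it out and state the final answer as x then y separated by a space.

801 40

√401 → a₀=20, period (40); ℓ=1 odd so k=1
a_0=20:  p_0=20·1+0=20,  q_0=20·0+1=1
a_1=40:  p_1=40·20+1=801,  q_1=40·1+0=40
fundamental: x₁=801, y₁=40  (since 641601 − 401·1600 = 1)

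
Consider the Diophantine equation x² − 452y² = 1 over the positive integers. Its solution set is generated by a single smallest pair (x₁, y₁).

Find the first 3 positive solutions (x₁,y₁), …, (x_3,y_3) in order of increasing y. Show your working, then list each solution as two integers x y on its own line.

[21; 3,1,5,3,10,3,5,1,3,42] for √452; ℓ=10 ⇒ convergent index 9
k=0  a_k=21  p_k/q_k = 21/1
…
k=2  a_k=1  p_k/q_k = 85/4
k=3  a_k=5  p_k/q_k = 489/23
…
k=5  a_k=10  p_k/q_k = 16009/753
k=6  a_k=3  p_k/q_k = 49579/2332
k=7  a_k=5  p_k/q_k = 263904/12413
k=8  a_k=1  p_k/q_k = 313483/14745
k=9  a_k=3  p_k/q_k = 1204353/56648
fundamental: x₁=1204353, y₁=56648  (since 1450466148609 − 452·3208995904 = 1)
n=2: (1204353,56648)∘(1204353,56648) = (1204353·1204353+452·56648·56648, 1204353·56648+56648·1204353) = (2900932297217,136448377488)
n=3: (2900932297217,136448377488)∘(1204353,56648) = (1204353·2900932297217+452·56648·136448377488, 1204353·136448377488+56648·2900932297217) = (6987493029899166849,328664025545553880)

1204353 56648
2900932297217 136448377488
6987493029899166849 328664025545553880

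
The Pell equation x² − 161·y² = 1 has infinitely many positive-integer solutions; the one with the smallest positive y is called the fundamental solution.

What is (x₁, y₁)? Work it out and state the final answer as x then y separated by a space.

11775 928

√161 = [12; 1,2,4,1,2,1,4,2,1,24, …], period ℓ=10 (even) → k=9
a_0=12:  p_0=12·1+0=12,  q_0=12·0+1=1
…
a_2=2:  p_2=2·13+12=38,  q_2=2·1+1=3
…
a_6=1:  p_6=1·571+203=774,  q_6=1·45+16=61
a_7=4:  p_7=4·774+571=3667,  q_7=4·61+45=289
a_8=2:  p_8=2·3667+774=8108,  q_8=2·289+61=639
a_9=1:  p_9=1·8108+3667=11775,  q_9=1·639+289=928
→ (11775, 928).  Check: 11775²=138650625, 161·928²=138650624, difference 1.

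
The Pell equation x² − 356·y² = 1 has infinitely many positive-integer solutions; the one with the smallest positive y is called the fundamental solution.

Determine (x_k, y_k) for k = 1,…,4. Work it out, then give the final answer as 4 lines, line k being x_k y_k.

√356 → a₀=18, period (1,6,1,1,2,…,6,1,36); ℓ=14 even so k=13
a_0=18:  p_0=18·1+0=18,  q_0=18·0+1=1
a_1=1:  p_1=1·18+1=19,  q_1=1·1+0=1
a_2=6:  p_2=6·19+18=132,  q_2=6·1+1=7
a_3=1:  p_3=1·132+19=151,  q_3=1·7+1=8
a_4=1:  p_4=1·151+132=283,  q_4=1·8+7=15
a_5=2:  p_5=2·283+151=717,  q_5=2·15+8=38
…
a_7=8:  p_7=8·1000+717=8717,  q_7=8·53+38=462
a_8=1:  p_8=1·8717+1000=9717,  q_8=1·462+53=515
a_9=2:  p_9=2·9717+8717=28151,  q_9=2·515+462=1492
a_10=1:  p_10=1·28151+9717=37868,  q_10=1·1492+515=2007
a_11=1:  p_11=1·37868+28151=66019,  q_11=1·2007+1492=3499
a_12=6:  p_12=6·66019+37868=433982,  q_12=6·3499+2007=23001
a_13=1:  p_13=1·433982+66019=500001,  q_13=1·23001+3499=26500
→ (500001, 26500).  Check: 500001²=250001000001, 356·26500²=250001000000, difference 1.
k=2:  x_2 = 500001·500001+356·26500·26500 = 500002000001,  y_2 = 500001·26500+26500·500001 = 26500053000
k=3:  x_3 = 500001·500002000001+356·26500·26500053000 = 500003000004500001,  y_3 = 500001·26500053000+26500·500002000001 = 26500106000079500
k=4:  x_4 = 500001·500003000004500001+356·26500·26500106000079500 = 500004000010000008000001,  y_4 = 500001·26500106000079500+26500·500003000004500001 = 26500159000265000106000

500001 26500
500002000001 26500053000
500003000004500001 26500106000079500
500004000010000008000001 26500159000265000106000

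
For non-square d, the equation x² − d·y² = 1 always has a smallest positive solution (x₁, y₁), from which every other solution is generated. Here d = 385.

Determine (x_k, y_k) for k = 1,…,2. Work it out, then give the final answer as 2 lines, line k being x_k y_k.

95831 4884
18367161121 936077208

√385 = [19; 1,1,1,1,1,…,1,1,38, …], period ℓ=16 (even) → k=15
a_0=19:  p_0=19·1+0=19,  q_0=19·0+1=1
…
a_6=3:  p_6=3·157+98=569,  q_6=3·8+5=29
…
a_11=1:  p_11=1·10262+2747=13009,  q_11=1·523+140=663
…
a_13=1:  p_13=1·23271+13009=36280,  q_13=1·1186+663=1849
a_14=1:  p_14=1·36280+23271=59551,  q_14=1·1849+1186=3035
a_15=1:  p_15=1·59551+36280=95831,  q_15=1·3035+1849=4884
→ (95831, 4884).  Check: 95831²=9183580561, 385·4884²=9183580560, difference 1.
k=2:  x_2 = 95831·95831+385·4884·4884 = 18367161121,  y_2 = 95831·4884+4884·95831 = 936077208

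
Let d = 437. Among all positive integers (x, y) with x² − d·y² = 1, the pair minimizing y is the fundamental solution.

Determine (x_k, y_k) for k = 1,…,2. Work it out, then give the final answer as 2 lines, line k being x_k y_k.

[20; 1,9,2,9,1,40] for √437; ℓ=6 ⇒ convergent index 5
k=0  a_k=20  p_k/q_k = 20/1
k=1  a_k=1  p_k/q_k = 21/1
k=2  a_k=9  p_k/q_k = 209/10
k=3  a_k=2  p_k/q_k = 439/21
k=4  a_k=9  p_k/q_k = 4160/199
k=5  a_k=1  p_k/q_k = 4599/220
(x₁, y₁) = (4599, 220);  4599² − 437·220² = 1 ✓
(x_2, y_2) = (4599·4599 + 437·220·220, 4599·220 + 220·4599) = (42301601, 2023560)

4599 220
42301601 2023560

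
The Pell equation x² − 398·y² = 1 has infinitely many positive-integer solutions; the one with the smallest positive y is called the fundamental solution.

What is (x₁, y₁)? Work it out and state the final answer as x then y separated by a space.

399 20

√398 → a₀=19, period (1,18,1,38); ℓ=4 even so k=3
a_0=19:  p_0=19·1+0=19,  q_0=19·0+1=1
a_1=1:  p_1=1·19+1=20,  q_1=1·1+0=1
a_2=18:  p_2=18·20+19=379,  q_2=18·1+1=19
a_3=1:  p_3=1·379+20=399,  q_3=1·19+1=20
(x₁, y₁) = (399, 20);  399² − 398·20² = 1 ✓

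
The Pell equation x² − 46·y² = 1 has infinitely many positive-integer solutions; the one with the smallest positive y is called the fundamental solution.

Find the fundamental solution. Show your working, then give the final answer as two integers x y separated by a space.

24335 3588

√46 → a₀=6, period (1,3,1,1,2,6,2,1,1,3,1,12); ℓ=12 even so k=11
a_0=6:  p_0=6·1+0=6,  q_0=6·0+1=1
…
a_2=3:  p_2=3·7+6=27,  q_2=3·1+1=4
a_3=1:  p_3=1·27+7=34,  q_3=1·4+1=5
a_4=1:  p_4=1·34+27=61,  q_4=1·5+4=9
a_5=2:  p_5=2·61+34=156,  q_5=2·9+5=23
a_6=6:  p_6=6·156+61=997,  q_6=6·23+9=147
…
a_8=1:  p_8=1·2150+997=3147,  q_8=1·317+147=464
…
a_10=3:  p_10=3·5297+3147=19038,  q_10=3·781+464=2807
a_11=1:  p_11=1·19038+5297=24335,  q_11=1·2807+781=3588
fundamental: x₁=24335, y₁=3588  (since 592192225 − 46·12873744 = 1)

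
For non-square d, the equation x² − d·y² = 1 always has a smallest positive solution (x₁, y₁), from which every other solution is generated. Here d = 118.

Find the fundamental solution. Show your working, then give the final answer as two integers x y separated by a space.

[10; 1,6,3,2,10,2,3,6,1,20] for √118; ℓ=10 ⇒ convergent index 9
k=0  a_k=10  p_k/q_k = 10/1
…
k=2  a_k=6  p_k/q_k = 76/7
…
k=4  a_k=2  p_k/q_k = 554/51
…
k=6  a_k=2  p_k/q_k = 12112/1115
…
k=8  a_k=6  p_k/q_k = 264802/24377
k=9  a_k=1  p_k/q_k = 306917/28254
fundamental: x₁=306917, y₁=28254  (since 94198044889 − 118·798288516 = 1)

306917 28254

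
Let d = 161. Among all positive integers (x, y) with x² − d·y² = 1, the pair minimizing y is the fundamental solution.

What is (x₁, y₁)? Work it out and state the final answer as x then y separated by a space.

√161 → a₀=12, period (1,2,4,1,2,1,4,2,1,24); ℓ=10 even so k=9
k=0  a_k=12  p_k/q_k = 12/1
…
k=3  a_k=4  p_k/q_k = 165/13
k=4  a_k=1  p_k/q_k = 203/16
…
k=7  a_k=4  p_k/q_k = 3667/289
k=8  a_k=2  p_k/q_k = 8108/639
k=9  a_k=1  p_k/q_k = 11775/928
fundamental: x₁=11775, y₁=928  (since 138650625 − 161·861184 = 1)

11775 928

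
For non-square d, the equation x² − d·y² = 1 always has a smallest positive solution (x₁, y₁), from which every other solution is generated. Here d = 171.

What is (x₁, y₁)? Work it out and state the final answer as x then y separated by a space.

[13; 13,26] for √171; ℓ=2 ⇒ convergent index 1
a_0=13:  p_0=13·1+0=13,  q_0=13·0+1=1
a_1=13:  p_1=13·13+1=170,  q_1=13·1+0=13
→ (170, 13).  Check: 170²=28900, 171·13²=28899, difference 1.

170 13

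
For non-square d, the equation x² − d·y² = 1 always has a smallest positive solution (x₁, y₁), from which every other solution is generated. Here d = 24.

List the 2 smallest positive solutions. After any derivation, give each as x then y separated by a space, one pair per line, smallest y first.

[4; 1,8] for √24; ℓ=2 ⇒ convergent index 1
step 0: (4, 1)  from 4·(1,0) + (0,1)
step 1: (5, 1)  from 1·(4,1) + (1,0)
(x₁, y₁) = (5, 1);  5² − 24·1² = 1 ✓
(x_2, y_2) = (5·5 + 24·1·1, 5·1 + 1·5) = (49, 10)

5 1
49 10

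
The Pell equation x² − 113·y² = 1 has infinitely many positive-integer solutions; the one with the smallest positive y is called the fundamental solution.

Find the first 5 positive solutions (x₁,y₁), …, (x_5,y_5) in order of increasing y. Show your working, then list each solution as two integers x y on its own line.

√113 → a₀=10, period (1,1,1,2,2,1,1,1,20); ℓ=9 odd so k=17
step 0: (10, 1)  from 10·(1,0) + (0,1)
step 1: (11, 1)  from 1·(10,1) + (1,0)
…
step 3: (32, 3)  from 1·(21,2) + (11,1)
step 4: (85, 8)  from 2·(32,3) + (21,2)
step 5: (202, 19)  from 2·(85,8) + (32,3)
step 6: (287, 27)  from 1·(202,19) + (85,8)
step 7: (489, 46)  from 1·(287,27) + (202,19)
step 8: (776, 73)  from 1·(489,46) + (287,27)
step 9: (16009, 1506)  from 20·(776,73) + (489,46)
step 10: (16785, 1579)  from 1·(16009,1506) + (776,73)
step 11: (32794, 3085)  from 1·(16785,1579) + (16009,1506)
step 12: (49579, 4664)  from 1·(32794,3085) + (16785,1579)
step 13: (131952, 12413)  from 2·(49579,4664) + (32794,3085)
step 14: (313483, 29490)  from 2·(131952,12413) + (49579,4664)
step 15: (445435, 41903)  from 1·(313483,29490) + (131952,12413)
step 16: (758918, 71393)  from 1·(445435,41903) + (313483,29490)
step 17: (1204353, 113296)  from 1·(758918,71393) + (445435,41903)
(x₁, y₁) = (1204353, 113296);  1204353² − 113·113296² = 1 ✓
(x_2, y_2) = (1204353·1204353 + 113·113296·113296, 1204353·113296 + 113296·1204353) = (2900932297217, 272896754976)
(x_3, y_3) = (1204353·2900932297217 + 113·113296·272896754976, 1204353·272896754976 + 113296·2900932297217) = (6987493029899166849, 657328051091107760)
(x_4, y_4) = (1204353·6987493029899166849 + 113·113296·657328051091107760, 1204353·657328051091107760 + 113296·6987493029899166849) = (16830816386073401651890177, 1583310020631184911403584)
(x_5, y_5) = (1204353·16830816386073401651890177 + 113·113296·1583310020631184911403584, 1204353·1583310020631184911403584 + 113296·16830816386073401651890177) = (40540488414026331506287881514113, 3813728346553801555156190094544)

1204353 113296
2900932297217 272896754976
6987493029899166849 657328051091107760
16830816386073401651890177 1583310020631184911403584
40540488414026331506287881514113 3813728346553801555156190094544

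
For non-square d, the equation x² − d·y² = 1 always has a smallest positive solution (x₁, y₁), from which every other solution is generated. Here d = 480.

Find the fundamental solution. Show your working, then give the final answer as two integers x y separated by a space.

√480 = [21; 1,9,1,42, …], period ℓ=4 (even) → k=3
i=0: a=21 ⇒ p=21, q=1
…
i=2: a=9 ⇒ p=219, q=10
i=3: a=1 ⇒ p=241, q=11
fundamental: x₁=241, y₁=11  (since 58081 − 480·121 = 1)

241 11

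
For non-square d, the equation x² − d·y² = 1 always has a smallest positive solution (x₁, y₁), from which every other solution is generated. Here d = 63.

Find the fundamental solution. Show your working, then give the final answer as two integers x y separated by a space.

d=63: √d = [7; 1,14] (ℓ=2, even), read p_1/q_1
k=0  a_k=7  p_k/q_k = 7/1
k=1  a_k=1  p_k/q_k = 8/1
fundamental: x₁=8, y₁=1  (since 64 − 63·1 = 1)

8 1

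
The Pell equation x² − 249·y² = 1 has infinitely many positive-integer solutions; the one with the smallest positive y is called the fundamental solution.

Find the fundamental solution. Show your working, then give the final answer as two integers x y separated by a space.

√249 → a₀=15, period (1,3,1,1,5,…,3,1,30); ℓ=16 even so k=15
i=0: a=15 ⇒ p=15, q=1
i=1: a=1 ⇒ p=16, q=1
i=2: a=3 ⇒ p=63, q=4
i=3: a=1 ⇒ p=79, q=5
…
i=5: a=5 ⇒ p=789, q=50
i=6: a=1 ⇒ p=931, q=59
i=7: a=3 ⇒ p=3582, q=227
i=8: a=10 ⇒ p=36751, q=2329
…
i=10: a=1 ⇒ p=150586, q=9543
i=11: a=5 ⇒ p=866765, q=54929
i=12: a=1 ⇒ p=1017351, q=64472
i=13: a=1 ⇒ p=1884116, q=119401
i=14: a=3 ⇒ p=6669699, q=422675
i=15: a=1 ⇒ p=8553815, q=542076
→ (8553815, 542076).  Check: 8553815²=73167751054225, 249·542076²=73167751054224, difference 1.

8553815 542076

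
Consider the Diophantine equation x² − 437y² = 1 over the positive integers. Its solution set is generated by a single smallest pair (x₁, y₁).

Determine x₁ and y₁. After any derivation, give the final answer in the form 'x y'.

4599 220

√437 = [20; 1,9,2,9,1,40, …], period ℓ=6 (even) → k=5
i=0: a=20 ⇒ p=20, q=1
i=1: a=1 ⇒ p=21, q=1
i=2: a=9 ⇒ p=209, q=10
…
i=4: a=9 ⇒ p=4160, q=199
i=5: a=1 ⇒ p=4599, q=220
fundamental: x₁=4599, y₁=220  (since 21150801 − 437·48400 = 1)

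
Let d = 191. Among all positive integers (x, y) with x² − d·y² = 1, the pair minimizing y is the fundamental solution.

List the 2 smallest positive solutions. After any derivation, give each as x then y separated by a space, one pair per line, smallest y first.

8994000 650783
161784071999999 11706284604000

√191 = [13; 1,4,1,1,3,…,4,1,26, …], period ℓ=16 (even) → k=15
a_0=13:  p_0=13·1+0=13,  q_0=13·0+1=1
…
a_5=3:  p_5=3·152+83=539,  q_5=3·11+6=39
…
a_8=13:  p_8=13·2999+1230=40217,  q_8=13·217+89=2910
a_9=2:  p_9=2·40217+2999=83433,  q_9=2·2910+217=6037
…
a_13=1:  p_13=1·911765+704682=1616447,  q_13=1·65973+50989=116962
a_14=4:  p_14=4·1616447+911765=7377553,  q_14=4·116962+65973=533821
a_15=1:  p_15=1·7377553+1616447=8994000,  q_15=1·533821+116962=650783
→ (8994000, 650783).  Check: 8994000²=80892036000000, 191·650783²=80892035999999, difference 1.
n=2: (8994000,650783)∘(8994000,650783) = (8994000·8994000+191·650783·650783, 8994000·650783+650783·8994000) = (161784071999999,11706284604000)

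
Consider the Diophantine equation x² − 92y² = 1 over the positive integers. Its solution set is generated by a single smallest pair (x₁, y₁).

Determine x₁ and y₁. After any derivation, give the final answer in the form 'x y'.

[9; 1,1,2,4,2,1,1,18] for √92; ℓ=8 ⇒ convergent index 7
a_0=9:  p_0=9·1+0=9,  q_0=9·0+1=1
a_1=1:  p_1=1·9+1=10,  q_1=1·1+0=1
…
a_3=2:  p_3=2·19+10=48,  q_3=2·2+1=5
…
a_6=1:  p_6=1·470+211=681,  q_6=1·49+22=71
a_7=1:  p_7=1·681+470=1151,  q_7=1·71+49=120
fundamental: x₁=1151, y₁=120  (since 1324801 − 92·14400 = 1)

1151 120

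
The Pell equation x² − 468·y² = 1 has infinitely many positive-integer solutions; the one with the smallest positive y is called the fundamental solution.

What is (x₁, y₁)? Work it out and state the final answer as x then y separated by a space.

649 30

d=468: √d = [21; 1,1,1,2,1,1,1,42] (ℓ=8, even), read p_7/q_7
i=0: a=21 ⇒ p=21, q=1
…
i=3: a=1 ⇒ p=65, q=3
…
i=5: a=1 ⇒ p=238, q=11
i=6: a=1 ⇒ p=411, q=19
i=7: a=1 ⇒ p=649, q=30
→ (649, 30).  Check: 649²=421201, 468·30²=421200, difference 1.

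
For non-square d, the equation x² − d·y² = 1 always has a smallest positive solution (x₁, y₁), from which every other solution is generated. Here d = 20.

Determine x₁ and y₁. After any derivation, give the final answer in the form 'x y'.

9 2

[4; 2,8] for √20; ℓ=2 ⇒ convergent index 1
i=0: a=4 ⇒ p=4, q=1
i=1: a=2 ⇒ p=9, q=2
fundamental: x₁=9, y₁=2  (since 81 − 20·4 = 1)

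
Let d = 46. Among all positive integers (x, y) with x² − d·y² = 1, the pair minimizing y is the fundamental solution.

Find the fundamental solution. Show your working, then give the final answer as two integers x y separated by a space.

√46 → a₀=6, period (1,3,1,1,2,6,2,1,1,3,1,12); ℓ=12 even so k=11
i=0: a=6 ⇒ p=6, q=1
…
i=4: a=1 ⇒ p=61, q=9
…
i=7: a=2 ⇒ p=2150, q=317
i=8: a=1 ⇒ p=3147, q=464
i=9: a=1 ⇒ p=5297, q=781
i=10: a=3 ⇒ p=19038, q=2807
i=11: a=1 ⇒ p=24335, q=3588
(x₁, y₁) = (24335, 3588);  24335² − 46·3588² = 1 ✓

24335 3588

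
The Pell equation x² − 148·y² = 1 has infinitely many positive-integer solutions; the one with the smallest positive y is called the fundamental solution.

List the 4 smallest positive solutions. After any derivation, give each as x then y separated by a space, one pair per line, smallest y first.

73 6
10657 876
1555849 127890
227143297 18671064

[12; 6,24] for √148; ℓ=2 ⇒ convergent index 1
step 0: (12, 1)  from 12·(1,0) + (0,1)
step 1: (73, 6)  from 6·(12,1) + (1,0)
→ (73, 6).  Check: 73²=5329, 148·6²=5328, difference 1.
n=2: (73,6)∘(73,6) = (73·73+148·6·6, 73·6+6·73) = (10657,876)
n=3: (10657,876)∘(73,6) = (73·10657+148·6·876, 73·876+6·10657) = (1555849,127890)
n=4: (1555849,127890)∘(73,6) = (73·1555849+148·6·127890, 73·127890+6·1555849) = (227143297,18671064)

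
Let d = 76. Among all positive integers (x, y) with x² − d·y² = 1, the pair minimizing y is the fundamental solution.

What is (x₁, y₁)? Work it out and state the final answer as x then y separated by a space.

√76 → a₀=8, period (1,2,1,1,5,4,5,1,1,2,1,16); ℓ=12 even so k=11
k=0  a_k=8  p_k/q_k = 8/1
k=1  a_k=1  p_k/q_k = 9/1
k=2  a_k=2  p_k/q_k = 26/3
k=3  a_k=1  p_k/q_k = 35/4
k=4  a_k=1  p_k/q_k = 61/7
k=5  a_k=5  p_k/q_k = 340/39
k=6  a_k=4  p_k/q_k = 1421/163
k=7  a_k=5  p_k/q_k = 7445/854
k=8  a_k=1  p_k/q_k = 8866/1017
…
k=10  a_k=2  p_k/q_k = 41488/4759
k=11  a_k=1  p_k/q_k = 57799/6630
→ (57799, 6630).  Check: 57799²=3340724401, 76·6630²=3340724400, difference 1.

57799 6630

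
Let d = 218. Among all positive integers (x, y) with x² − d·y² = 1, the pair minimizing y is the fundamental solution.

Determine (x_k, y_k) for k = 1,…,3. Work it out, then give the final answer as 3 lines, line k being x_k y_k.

126003 8534
31753512017 2150619204
8002075549230099 541968943114690

√218 = [14; 1,3,3,1,28, …], period ℓ=5 (odd) → k=9
k=0  a_k=14  p_k/q_k = 14/1
k=1  a_k=1  p_k/q_k = 15/1
k=2  a_k=3  p_k/q_k = 59/4
…
k=4  a_k=1  p_k/q_k = 251/17
…
k=7  a_k=3  p_k/q_k = 29633/2007
k=8  a_k=3  p_k/q_k = 96370/6527
k=9  a_k=1  p_k/q_k = 126003/8534
→ (126003, 8534).  Check: 126003²=15876756009, 218·8534²=15876756008, difference 1.
(126003+8534√218)^2 = 31753512017 + 2150619204√218
(126003+8534√218)^3 = 8002075549230099 + 541968943114690√218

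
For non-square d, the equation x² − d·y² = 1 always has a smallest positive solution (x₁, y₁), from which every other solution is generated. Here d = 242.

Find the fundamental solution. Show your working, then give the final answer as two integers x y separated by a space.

√242 = [15; 1,1,3,1,14,1,3,1,1,30, …], period ℓ=10 (even) → k=9
a_0=15:  p_0=15·1+0=15,  q_0=15·0+1=1
a_1=1:  p_1=1·15+1=16,  q_1=1·1+0=1
…
a_4=1:  p_4=1·109+31=140,  q_4=1·7+2=9
…
a_6=1:  p_6=1·2069+140=2209,  q_6=1·133+9=142
a_7=3:  p_7=3·2209+2069=8696,  q_7=3·142+133=559
a_8=1:  p_8=1·8696+2209=10905,  q_8=1·559+142=701
a_9=1:  p_9=1·10905+8696=19601,  q_9=1·701+559=1260
fundamental: x₁=19601, y₁=1260  (since 384199201 − 242·1587600 = 1)

19601 1260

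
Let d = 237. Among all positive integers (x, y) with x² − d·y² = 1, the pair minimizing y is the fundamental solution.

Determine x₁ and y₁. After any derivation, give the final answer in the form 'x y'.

228151 14820

√237 → a₀=15, period (2,1,1,7,10,7,1,1,2,30); ℓ=10 even so k=9
step 0: (15, 1)  from 15·(1,0) + (0,1)
step 1: (31, 2)  from 2·(15,1) + (1,0)
step 2: (46, 3)  from 1·(31,2) + (15,1)
step 3: (77, 5)  from 1·(46,3) + (31,2)
step 4: (585, 38)  from 7·(77,5) + (46,3)
step 5: (5927, 385)  from 10·(585,38) + (77,5)
step 6: (42074, 2733)  from 7·(5927,385) + (585,38)
step 7: (48001, 3118)  from 1·(42074,2733) + (5927,385)
step 8: (90075, 5851)  from 1·(48001,3118) + (42074,2733)
step 9: (228151, 14820)  from 2·(90075,5851) + (48001,3118)
fundamental: x₁=228151, y₁=14820  (since 52052878801 − 237·219632400 = 1)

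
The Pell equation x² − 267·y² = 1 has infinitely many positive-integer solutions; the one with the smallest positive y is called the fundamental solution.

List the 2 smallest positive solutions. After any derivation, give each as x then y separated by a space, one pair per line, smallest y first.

d=267: √d = [16; 2,1,15,1,2,32] (ℓ=6, even), read p_5/q_5
k=0  a_k=16  p_k/q_k = 16/1
…
k=4  a_k=1  p_k/q_k = 817/50
k=5  a_k=2  p_k/q_k = 2402/147
→ (2402, 147).  Check: 2402²=5769604, 267·147²=5769603, difference 1.
n=2: (2402,147)∘(2402,147) = (2402·2402+267·147·147, 2402·147+147·2402) = (11539207,706188)

2402 147
11539207 706188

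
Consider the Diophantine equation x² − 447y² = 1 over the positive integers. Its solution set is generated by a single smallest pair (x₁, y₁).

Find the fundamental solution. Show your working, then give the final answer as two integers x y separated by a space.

148 7

[21; 7,42] for √447; ℓ=2 ⇒ convergent index 1
k=0  a_k=21  p_k/q_k = 21/1
k=1  a_k=7  p_k/q_k = 148/7
→ (148, 7).  Check: 148²=21904, 447·7²=21903, difference 1.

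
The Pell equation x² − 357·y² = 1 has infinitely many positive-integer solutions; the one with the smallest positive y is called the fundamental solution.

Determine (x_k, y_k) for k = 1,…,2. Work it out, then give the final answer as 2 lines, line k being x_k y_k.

3401 180
23133601 1224360

√357 → a₀=18, period (1,8,2,8,1,36); ℓ=6 even so k=5
step 0: (18, 1)  from 18·(1,0) + (0,1)
step 1: (19, 1)  from 1·(18,1) + (1,0)
…
step 3: (359, 19)  from 2·(170,9) + (19,1)
step 4: (3042, 161)  from 8·(359,19) + (170,9)
step 5: (3401, 180)  from 1·(3042,161) + (359,19)
fundamental: x₁=3401, y₁=180  (since 11566801 − 357·32400 = 1)
(3401+180√357)^2 = 23133601 + 1224360√357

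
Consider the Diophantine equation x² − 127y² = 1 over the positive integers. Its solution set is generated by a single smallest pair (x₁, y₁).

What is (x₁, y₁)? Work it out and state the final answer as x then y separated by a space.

4730624 419775

[11; 3,1,2,2,7,11,7,2,2,1,3,22] for √127; ℓ=12 ⇒ convergent index 11
i=0: a=11 ⇒ p=11, q=1
i=1: a=3 ⇒ p=34, q=3
…
i=4: a=2 ⇒ p=293, q=26
i=5: a=7 ⇒ p=2175, q=193
i=6: a=11 ⇒ p=24218, q=2149
i=7: a=7 ⇒ p=171701, q=15236
i=8: a=2 ⇒ p=367620, q=32621
i=9: a=2 ⇒ p=906941, q=80478
i=10: a=1 ⇒ p=1274561, q=113099
i=11: a=3 ⇒ p=4730624, q=419775
fundamental: x₁=4730624, y₁=419775  (since 22378803429376 − 127·176211050625 = 1)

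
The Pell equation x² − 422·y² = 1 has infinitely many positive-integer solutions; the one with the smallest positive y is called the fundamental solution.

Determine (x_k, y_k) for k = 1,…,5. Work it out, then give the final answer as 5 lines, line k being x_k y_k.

7022501 341850
98631040590001 4801283933700
1385273162348638202501 67434042451384025550
19456164335732849620362360001 947111261097768740333867400
273261867007695159110526238300562501 13302179556340616719484196916709250

√422 = [20; 1,1,5,2,1,…,1,1,40, …], period ℓ=14 (even) → k=13
i=0: a=20 ⇒ p=20, q=1
i=1: a=1 ⇒ p=21, q=1
…
i=3: a=5 ⇒ p=226, q=11
i=4: a=2 ⇒ p=493, q=24
…
i=6: a=3 ⇒ p=2650, q=129
i=7: a=20 ⇒ p=53719, q=2615
i=8: a=3 ⇒ p=163807, q=7974
…
i=10: a=2 ⇒ p=598859, q=29152
i=11: a=5 ⇒ p=3211821, q=156349
i=12: a=1 ⇒ p=3810680, q=185501
i=13: a=1 ⇒ p=7022501, q=341850
fundamental: x₁=7022501, y₁=341850  (since 49315520295001 − 422·116861422500 = 1)
(x_2, y_2) = (7022501·7022501 + 422·341850·341850, 7022501·341850 + 341850·7022501) = (98631040590001, 4801283933700)
(x_3, y_3) = (7022501·98631040590001 + 422·341850·4801283933700, 7022501·4801283933700 + 341850·98631040590001) = (1385273162348638202501, 67434042451384025550)
(x_4, y_4) = (7022501·1385273162348638202501 + 422·341850·67434042451384025550, 7022501·67434042451384025550 + 341850·1385273162348638202501) = (19456164335732849620362360001, 947111261097768740333867400)
(x_5, y_5) = (7022501·19456164335732849620362360001 + 422·341850·947111261097768740333867400, 7022501·947111261097768740333867400 + 341850·19456164335732849620362360001) = (273261867007695159110526238300562501, 13302179556340616719484196916709250)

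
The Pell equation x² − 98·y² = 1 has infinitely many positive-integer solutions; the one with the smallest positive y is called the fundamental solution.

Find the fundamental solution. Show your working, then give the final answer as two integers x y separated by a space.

√98 = [9; 1,8,1,18, …], period ℓ=4 (even) → k=3
i=0: a=9 ⇒ p=9, q=1
i=1: a=1 ⇒ p=10, q=1
i=2: a=8 ⇒ p=89, q=9
i=3: a=1 ⇒ p=99, q=10
→ (99, 10).  Check: 99²=9801, 98·10²=9800, difference 1.

99 10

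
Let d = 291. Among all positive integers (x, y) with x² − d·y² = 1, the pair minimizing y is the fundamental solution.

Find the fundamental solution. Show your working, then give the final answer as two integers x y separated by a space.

[17; 17,34] for √291; ℓ=2 ⇒ convergent index 1
a_0=17:  p_0=17·1+0=17,  q_0=17·0+1=1
a_1=17:  p_1=17·17+1=290,  q_1=17·1+0=17
→ (290, 17).  Check: 290²=84100, 291·17²=84099, difference 1.

290 17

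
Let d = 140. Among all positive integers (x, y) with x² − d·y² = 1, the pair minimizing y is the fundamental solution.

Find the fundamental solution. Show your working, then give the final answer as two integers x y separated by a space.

71 6

√140 = [11; 1,4,1,22, …], period ℓ=4 (even) → k=3
a_0=11:  p_0=11·1+0=11,  q_0=11·0+1=1
…
a_2=4:  p_2=4·12+11=59,  q_2=4·1+1=5
a_3=1:  p_3=1·59+12=71,  q_3=1·5+1=6
fundamental: x₁=71, y₁=6  (since 5041 − 140·36 = 1)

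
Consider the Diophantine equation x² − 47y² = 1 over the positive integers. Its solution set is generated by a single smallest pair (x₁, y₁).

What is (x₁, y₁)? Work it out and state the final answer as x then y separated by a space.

48 7

√47 = [6; 1,5,1,12, …], period ℓ=4 (even) → k=3
a_0=6:  p_0=6·1+0=6,  q_0=6·0+1=1
a_1=1:  p_1=1·6+1=7,  q_1=1·1+0=1
a_2=5:  p_2=5·7+6=41,  q_2=5·1+1=6
a_3=1:  p_3=1·41+7=48,  q_3=1·6+1=7
→ (48, 7).  Check: 48²=2304, 47·7²=2303, difference 1.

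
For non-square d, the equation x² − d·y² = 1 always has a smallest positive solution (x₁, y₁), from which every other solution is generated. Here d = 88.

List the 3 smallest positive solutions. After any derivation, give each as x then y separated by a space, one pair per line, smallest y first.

197 21
77617 8274
30580901 3259935

√88 → a₀=9, period (2,1,1,1,2,18); ℓ=6 even so k=5
a_0=9:  p_0=9·1+0=9,  q_0=9·0+1=1
…
a_2=1:  p_2=1·19+9=28,  q_2=1·2+1=3
a_3=1:  p_3=1·28+19=47,  q_3=1·3+2=5
a_4=1:  p_4=1·47+28=75,  q_4=1·5+3=8
a_5=2:  p_5=2·75+47=197,  q_5=2·8+5=21
→ (197, 21).  Check: 197²=38809, 88·21²=38808, difference 1.
n=2: (197,21)∘(197,21) = (197·197+88·21·21, 197·21+21·197) = (77617,8274)
n=3: (77617,8274)∘(197,21) = (197·77617+88·21·8274, 197·8274+21·77617) = (30580901,3259935)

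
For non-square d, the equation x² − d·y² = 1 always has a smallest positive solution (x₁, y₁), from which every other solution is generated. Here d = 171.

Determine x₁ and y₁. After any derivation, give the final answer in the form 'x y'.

d=171: √d = [13; 13,26] (ℓ=2, even), read p_1/q_1
step 0: (13, 1)  from 13·(1,0) + (0,1)
step 1: (170, 13)  from 13·(13,1) + (1,0)
(x₁, y₁) = (170, 13);  170² − 171·13² = 1 ✓

170 13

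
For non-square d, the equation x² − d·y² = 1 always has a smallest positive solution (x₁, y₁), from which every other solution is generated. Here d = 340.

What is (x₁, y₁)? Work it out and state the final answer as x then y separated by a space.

√340 = [18; 2,3,1,1,1,…,3,2,36, …], period ℓ=14 (even) → k=13
step 0: (18, 1)  from 18·(1,0) + (0,1)
step 1: (37, 2)  from 2·(18,1) + (1,0)
…
step 5: (461, 25)  from 1·(295,16) + (166,9)
step 6: (756, 41)  from 1·(461,25) + (295,16)
step 7: (6509, 353)  from 8·(756,41) + (461,25)
step 8: (7265, 394)  from 1·(6509,353) + (756,41)
step 9: (13774, 747)  from 1·(7265,394) + (6509,353)
…
step 12: (125478, 6805)  from 3·(34813,1888) + (21039,1141)
step 13: (285769, 15498)  from 2·(125478,6805) + (34813,1888)
(x₁, y₁) = (285769, 15498);  285769² − 340·15498² = 1 ✓

285769 15498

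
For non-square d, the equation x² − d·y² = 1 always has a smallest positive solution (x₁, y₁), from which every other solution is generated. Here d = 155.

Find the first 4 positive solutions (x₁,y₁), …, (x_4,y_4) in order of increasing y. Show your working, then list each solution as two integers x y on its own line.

249 20
124001 9960
61752249 4960060
30752496001 2470099920

√155 → a₀=12, period (2,4,2,24); ℓ=4 even so k=3
k=0  a_k=12  p_k/q_k = 12/1
k=1  a_k=2  p_k/q_k = 25/2
k=2  a_k=4  p_k/q_k = 112/9
k=3  a_k=2  p_k/q_k = 249/20
→ (249, 20).  Check: 249²=62001, 155·20²=62000, difference 1.
(249+20√155)^2 = 124001 + 9960√155
(249+20√155)^3 = 61752249 + 4960060√155
(249+20√155)^4 = 30752496001 + 2470099920√155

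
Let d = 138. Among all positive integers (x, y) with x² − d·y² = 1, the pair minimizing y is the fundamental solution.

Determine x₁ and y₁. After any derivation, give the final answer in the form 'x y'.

47 4

[11; 1,2,1,22] for √138; ℓ=4 ⇒ convergent index 3
a_0=11:  p_0=11·1+0=11,  q_0=11·0+1=1
…
a_2=2:  p_2=2·12+11=35,  q_2=2·1+1=3
a_3=1:  p_3=1·35+12=47,  q_3=1·3+1=4
(x₁, y₁) = (47, 4);  47² − 138·4² = 1 ✓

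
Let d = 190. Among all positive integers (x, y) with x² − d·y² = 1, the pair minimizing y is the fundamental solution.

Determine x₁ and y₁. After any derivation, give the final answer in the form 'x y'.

52021 3774

√190 = [13; 1,3,1,1,1,…,3,1,26, …], period ℓ=14 (even) → k=13
step 0: (13, 1)  from 13·(1,0) + (0,1)
…
step 2: (55, 4)  from 3·(14,1) + (13,1)
step 3: (69, 5)  from 1·(55,4) + (14,1)
…
step 5: (193, 14)  from 1·(124,9) + (69,5)
step 6: (510, 37)  from 2·(193,14) + (124,9)
step 7: (1213, 88)  from 2·(510,37) + (193,14)
step 8: (2936, 213)  from 2·(1213,88) + (510,37)
step 9: (4149, 301)  from 1·(2936,213) + (1213,88)
step 10: (7085, 514)  from 1·(4149,301) + (2936,213)
…
step 12: (40787, 2959)  from 3·(11234,815) + (7085,514)
step 13: (52021, 3774)  from 1·(40787,2959) + (11234,815)
(x₁, y₁) = (52021, 3774);  52021² − 190·3774² = 1 ✓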